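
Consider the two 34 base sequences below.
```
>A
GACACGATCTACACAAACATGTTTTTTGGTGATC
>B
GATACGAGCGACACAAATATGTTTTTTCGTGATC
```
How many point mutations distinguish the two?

Comparing position by position, 5 positions differ: 3 (C/T), 8 (T/G), 10 (T/G), 18 (C/T), 28 (G/C).

5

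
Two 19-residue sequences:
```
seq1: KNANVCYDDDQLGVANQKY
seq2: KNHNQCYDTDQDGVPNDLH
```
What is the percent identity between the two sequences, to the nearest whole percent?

58%

8 positions differ (3, 5, 9, 12, 15, 17, 18, 19), so 11 of 19 match: 11/19 = 57.89%.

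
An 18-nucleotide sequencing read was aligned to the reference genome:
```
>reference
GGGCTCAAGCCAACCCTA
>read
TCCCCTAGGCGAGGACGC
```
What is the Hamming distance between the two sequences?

12

Comparing position by position, 12 sites differ: 1 (G/T), 2 (G/C), 3 (G/C), 5 (T/C), 6 (C/T), 8 (A/G), 11 (C/G), 13 (A/G), 14 (C/G), 15 (C/A), 17 (T/G), 18 (A/C).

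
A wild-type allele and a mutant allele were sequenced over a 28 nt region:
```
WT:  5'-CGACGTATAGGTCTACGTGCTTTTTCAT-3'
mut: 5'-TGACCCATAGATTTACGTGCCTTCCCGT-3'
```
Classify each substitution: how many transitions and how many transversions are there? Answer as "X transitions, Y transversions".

8 transitions, 1 transversion

Mismatches (1-based):
position 1: C→T (pyrimidine→pyrimidine, transition)
position 5: G→C (purine→pyrimidine, transversion)
position 6: T→C (pyrimidine→pyrimidine, transition)
position 11: G→A (purine→purine, transition)
position 13: C→T (pyrimidine→pyrimidine, transition)
position 21: T→C (pyrimidine→pyrimidine, transition)
position 24: T→C (pyrimidine→pyrimidine, transition)
position 25: T→C (pyrimidine→pyrimidine, transition)
position 27: A→G (purine→purine, transition)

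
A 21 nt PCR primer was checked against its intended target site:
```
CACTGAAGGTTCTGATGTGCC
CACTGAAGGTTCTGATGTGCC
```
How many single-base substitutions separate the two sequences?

0

The two sequences are identical at every position.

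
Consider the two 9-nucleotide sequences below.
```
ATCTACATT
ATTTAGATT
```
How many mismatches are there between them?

2

Mismatches (1-based): position 3: C→T; position 6: C→G.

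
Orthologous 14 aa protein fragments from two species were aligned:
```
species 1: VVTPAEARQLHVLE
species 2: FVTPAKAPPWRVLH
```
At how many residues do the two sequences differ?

7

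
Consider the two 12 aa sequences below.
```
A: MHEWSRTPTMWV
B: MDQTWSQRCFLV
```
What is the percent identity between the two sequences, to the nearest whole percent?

17%

Mismatches at positions 2, 3, 4, 5, 6, 7, 8, 9, 10, 11 (1-based): 10 of 12.
Identical positions: 2/12 = 16.67% → 17%.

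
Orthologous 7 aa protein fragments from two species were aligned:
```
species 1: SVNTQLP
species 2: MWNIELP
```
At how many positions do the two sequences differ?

4

Comparing position by position, 4 positions differ: 1 (S/M), 2 (V/W), 4 (T/I), 5 (Q/E).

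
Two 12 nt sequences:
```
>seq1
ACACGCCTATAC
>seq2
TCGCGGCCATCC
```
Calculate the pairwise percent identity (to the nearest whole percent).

58%

Mismatches at positions 1, 3, 6, 8, 11 (1-based): 5 of 12.
Identical positions: 7/12 = 58.33% → 58%.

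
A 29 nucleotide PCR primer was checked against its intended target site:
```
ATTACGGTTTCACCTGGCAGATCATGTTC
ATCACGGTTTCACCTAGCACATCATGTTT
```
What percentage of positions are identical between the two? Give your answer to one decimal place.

4 positions differ (3, 16, 20, 29), so 25 of 29 match: 25/29 = 86.21%.

86.2%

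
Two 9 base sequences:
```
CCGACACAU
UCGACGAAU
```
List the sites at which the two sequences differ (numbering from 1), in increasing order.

1, 6, 7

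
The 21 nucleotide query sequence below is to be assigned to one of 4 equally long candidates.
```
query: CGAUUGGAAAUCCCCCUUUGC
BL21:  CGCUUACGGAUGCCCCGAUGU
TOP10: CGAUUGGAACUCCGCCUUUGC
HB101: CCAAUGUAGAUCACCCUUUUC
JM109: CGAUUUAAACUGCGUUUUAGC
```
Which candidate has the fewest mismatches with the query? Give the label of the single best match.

BL21 differs at 9 positions; TOP10 differs at 2 positions; HB101 differs at 6 positions; JM109 differs at 8 positions. The closest is TOP10.

TOP10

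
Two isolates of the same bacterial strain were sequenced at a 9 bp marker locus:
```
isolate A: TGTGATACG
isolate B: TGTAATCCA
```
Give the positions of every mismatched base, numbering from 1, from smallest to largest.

4, 7, 9

Scanning 1-based: 4: G/A; 7: A/C; 9: G/A.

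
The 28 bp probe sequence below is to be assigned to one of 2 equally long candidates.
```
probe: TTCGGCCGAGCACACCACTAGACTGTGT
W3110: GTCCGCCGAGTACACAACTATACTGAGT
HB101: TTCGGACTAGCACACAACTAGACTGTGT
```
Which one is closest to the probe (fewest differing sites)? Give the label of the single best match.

HB101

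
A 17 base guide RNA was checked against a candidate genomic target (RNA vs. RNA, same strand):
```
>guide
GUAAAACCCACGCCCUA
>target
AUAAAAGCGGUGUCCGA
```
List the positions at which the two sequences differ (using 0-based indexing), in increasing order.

0, 6, 8, 9, 10, 12, 15

Scanning 0-based: 0: G/A; 6: C/G; 8: C/G; 9: A/G; 10: C/U; 12: C/U; 15: U/G.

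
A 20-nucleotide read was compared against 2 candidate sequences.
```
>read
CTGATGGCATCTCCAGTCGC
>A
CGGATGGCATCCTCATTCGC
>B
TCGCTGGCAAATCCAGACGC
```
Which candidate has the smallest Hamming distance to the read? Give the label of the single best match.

A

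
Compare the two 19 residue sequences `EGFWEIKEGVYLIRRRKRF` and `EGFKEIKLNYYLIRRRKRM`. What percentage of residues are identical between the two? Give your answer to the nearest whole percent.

5 positions differ (4, 8, 9, 10, 19), so 14 of 19 match: 14/19 = 73.68%.

74%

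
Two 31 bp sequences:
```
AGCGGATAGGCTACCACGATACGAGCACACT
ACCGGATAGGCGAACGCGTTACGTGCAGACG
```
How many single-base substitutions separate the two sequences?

8

Comparing position by position, 8 bases differ: 2 (G/C), 12 (T/G), 14 (C/A), 16 (A/G), 19 (A/T), 24 (A/T), 28 (C/G), 31 (T/G).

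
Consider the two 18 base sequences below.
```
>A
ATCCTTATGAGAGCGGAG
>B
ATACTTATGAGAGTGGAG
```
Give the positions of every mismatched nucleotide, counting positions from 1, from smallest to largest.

Scanning 1-based: 3: C/A; 14: C/T.

3, 14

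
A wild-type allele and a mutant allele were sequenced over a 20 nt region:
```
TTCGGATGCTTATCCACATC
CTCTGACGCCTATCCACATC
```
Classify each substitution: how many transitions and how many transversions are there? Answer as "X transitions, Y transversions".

3 transitions, 1 transversion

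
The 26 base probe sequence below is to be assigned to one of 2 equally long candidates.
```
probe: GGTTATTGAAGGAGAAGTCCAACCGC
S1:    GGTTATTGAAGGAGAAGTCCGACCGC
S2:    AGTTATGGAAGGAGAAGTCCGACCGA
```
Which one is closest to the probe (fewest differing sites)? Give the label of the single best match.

S1

S1 differs at 1 site; S2 differs at 4 sites. The closest is S1.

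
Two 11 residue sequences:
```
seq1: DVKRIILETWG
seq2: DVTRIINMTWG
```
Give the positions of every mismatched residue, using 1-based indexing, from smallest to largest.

3, 7, 8

Scanning 1-based: 3: K/T; 7: L/N; 8: E/M.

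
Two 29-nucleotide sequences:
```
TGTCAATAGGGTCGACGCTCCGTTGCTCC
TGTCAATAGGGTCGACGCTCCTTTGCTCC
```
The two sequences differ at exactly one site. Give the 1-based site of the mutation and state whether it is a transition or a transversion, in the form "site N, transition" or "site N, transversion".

site 22, transversion

The sequences differ only at site 22: G→T (purine→pyrimidine), a transversion.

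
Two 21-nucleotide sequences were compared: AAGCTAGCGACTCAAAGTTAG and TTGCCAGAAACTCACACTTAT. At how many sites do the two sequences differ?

8

The sequences differ at sites 1, 2, 5, 8, 9, 15, 17, 21 (1-based) — 8 in total.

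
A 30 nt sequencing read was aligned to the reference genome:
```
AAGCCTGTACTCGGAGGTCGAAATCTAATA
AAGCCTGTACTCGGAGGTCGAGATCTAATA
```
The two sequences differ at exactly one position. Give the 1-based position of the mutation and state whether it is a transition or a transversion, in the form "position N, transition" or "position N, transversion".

The sequences differ only at position 22: A→G (purine→purine), a transition.

position 22, transition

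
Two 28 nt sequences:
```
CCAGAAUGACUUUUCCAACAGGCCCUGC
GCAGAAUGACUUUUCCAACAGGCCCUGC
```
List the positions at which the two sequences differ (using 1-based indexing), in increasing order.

Scanning 1-based: 1: C/G.

1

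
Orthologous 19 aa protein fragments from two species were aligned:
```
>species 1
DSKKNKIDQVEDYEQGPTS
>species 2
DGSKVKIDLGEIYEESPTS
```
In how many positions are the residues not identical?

8

Comparing position by position, 8 positions differ: 2 (S/G), 3 (K/S), 5 (N/V), 9 (Q/L), 10 (V/G), 12 (D/I), 15 (Q/E), 16 (G/S).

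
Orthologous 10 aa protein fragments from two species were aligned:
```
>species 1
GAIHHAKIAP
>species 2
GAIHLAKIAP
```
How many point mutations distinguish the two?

1

Comparing position by position, 1 position differs: 5 (H/L).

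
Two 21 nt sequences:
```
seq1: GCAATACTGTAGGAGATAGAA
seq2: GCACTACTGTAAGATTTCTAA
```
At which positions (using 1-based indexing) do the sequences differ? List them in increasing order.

4, 12, 15, 16, 18, 19

Differences at position 4 (A→C), position 12 (G→A), position 15 (G→T), position 16 (A→T), position 18 (A→C), position 19 (G→T).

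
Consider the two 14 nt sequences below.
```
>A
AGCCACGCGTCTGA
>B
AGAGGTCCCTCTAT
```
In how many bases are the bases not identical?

8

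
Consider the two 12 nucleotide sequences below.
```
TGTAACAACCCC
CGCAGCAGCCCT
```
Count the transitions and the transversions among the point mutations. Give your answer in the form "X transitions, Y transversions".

Transitions (purine↔purine or pyrimidine↔pyrimidine): 1 T→C, 3 T→C, 5 A→G, 8 A→G, 12 C→T.
Transversions (purine↔pyrimidine): none.

5 transitions, 0 transversions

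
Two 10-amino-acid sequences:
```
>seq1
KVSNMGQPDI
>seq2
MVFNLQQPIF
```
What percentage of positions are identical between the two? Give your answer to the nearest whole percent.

Mismatches at positions 1, 3, 5, 6, 9, 10 (1-based): 6 of 10.
Identical positions: 4/10 = 40% → 40%.

40%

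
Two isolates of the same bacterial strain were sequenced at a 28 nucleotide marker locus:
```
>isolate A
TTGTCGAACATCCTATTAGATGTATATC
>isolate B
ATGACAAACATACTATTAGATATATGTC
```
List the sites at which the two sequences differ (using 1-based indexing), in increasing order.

1, 4, 6, 12, 22, 26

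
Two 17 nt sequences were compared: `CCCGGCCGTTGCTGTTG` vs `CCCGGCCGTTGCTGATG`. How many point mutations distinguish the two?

Comparing position by position, 1 position differs: 15 (T/A).

1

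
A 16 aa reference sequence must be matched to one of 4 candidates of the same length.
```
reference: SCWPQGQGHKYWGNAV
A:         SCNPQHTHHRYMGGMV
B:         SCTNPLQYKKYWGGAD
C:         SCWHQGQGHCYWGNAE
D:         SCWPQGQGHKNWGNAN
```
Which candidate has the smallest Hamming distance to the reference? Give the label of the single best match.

D

A differs at 8 residues; B differs at 8 residues; C differs at 3 residues; D differs at 2 residues. The closest is D.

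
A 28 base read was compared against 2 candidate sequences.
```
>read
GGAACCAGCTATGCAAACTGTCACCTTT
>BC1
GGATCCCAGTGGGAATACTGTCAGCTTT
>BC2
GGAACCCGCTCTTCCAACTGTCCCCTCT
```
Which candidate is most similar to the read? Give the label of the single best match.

BC2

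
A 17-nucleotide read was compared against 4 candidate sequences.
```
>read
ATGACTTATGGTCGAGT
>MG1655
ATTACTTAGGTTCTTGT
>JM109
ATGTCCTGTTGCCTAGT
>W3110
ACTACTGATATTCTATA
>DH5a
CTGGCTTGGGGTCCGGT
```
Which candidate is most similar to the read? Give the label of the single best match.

MG1655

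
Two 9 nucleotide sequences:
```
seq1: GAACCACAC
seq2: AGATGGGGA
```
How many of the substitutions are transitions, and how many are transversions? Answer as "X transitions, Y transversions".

5 transitions, 3 transversions

Transitions (purine↔purine or pyrimidine↔pyrimidine): 1 G→A, 2 A→G, 4 C→T, 6 A→G, 8 A→G.
Transversions (purine↔pyrimidine): 5 C→G, 7 C→G, 9 C→A.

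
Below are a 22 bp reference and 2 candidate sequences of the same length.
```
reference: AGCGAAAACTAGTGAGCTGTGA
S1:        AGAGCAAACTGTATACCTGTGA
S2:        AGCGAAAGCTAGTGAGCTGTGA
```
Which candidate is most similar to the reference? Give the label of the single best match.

S2

Hamming distances to reference — S1: 7; S2: 1.
Smallest is S2 with 1 mismatch.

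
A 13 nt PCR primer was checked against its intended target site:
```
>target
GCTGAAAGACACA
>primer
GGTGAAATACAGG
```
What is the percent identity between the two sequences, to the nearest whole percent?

4 positions differ (2, 8, 12, 13), so 9 of 13 match: 9/13 = 69.23%.

69%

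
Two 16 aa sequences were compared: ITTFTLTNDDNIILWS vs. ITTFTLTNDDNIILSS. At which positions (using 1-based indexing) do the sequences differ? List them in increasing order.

15

Differences at position 15 (W→S).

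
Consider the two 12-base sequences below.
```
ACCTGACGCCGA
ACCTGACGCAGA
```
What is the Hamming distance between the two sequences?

1

The sequences differ at sites 10 (1-based) — 1 in total.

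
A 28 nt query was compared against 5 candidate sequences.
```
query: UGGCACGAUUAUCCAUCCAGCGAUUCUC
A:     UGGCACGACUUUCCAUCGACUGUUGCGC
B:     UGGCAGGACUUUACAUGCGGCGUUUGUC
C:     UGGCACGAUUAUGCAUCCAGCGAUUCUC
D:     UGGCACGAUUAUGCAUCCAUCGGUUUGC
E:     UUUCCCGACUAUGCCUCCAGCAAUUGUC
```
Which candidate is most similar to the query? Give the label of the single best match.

C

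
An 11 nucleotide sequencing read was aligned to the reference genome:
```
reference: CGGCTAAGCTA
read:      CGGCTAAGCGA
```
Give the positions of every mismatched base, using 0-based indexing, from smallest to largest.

Scanning 0-based: 9: T/G.

9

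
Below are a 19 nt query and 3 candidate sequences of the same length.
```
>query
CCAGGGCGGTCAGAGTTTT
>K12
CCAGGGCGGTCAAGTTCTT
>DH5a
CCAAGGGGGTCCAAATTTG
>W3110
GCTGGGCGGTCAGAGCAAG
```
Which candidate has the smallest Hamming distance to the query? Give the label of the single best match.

K12

K12 differs at 4 positions; DH5a differs at 6 positions; W3110 differs at 6 positions. The closest is K12.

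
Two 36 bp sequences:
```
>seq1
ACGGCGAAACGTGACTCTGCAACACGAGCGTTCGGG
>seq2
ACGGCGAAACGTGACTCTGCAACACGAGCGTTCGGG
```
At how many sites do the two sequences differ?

0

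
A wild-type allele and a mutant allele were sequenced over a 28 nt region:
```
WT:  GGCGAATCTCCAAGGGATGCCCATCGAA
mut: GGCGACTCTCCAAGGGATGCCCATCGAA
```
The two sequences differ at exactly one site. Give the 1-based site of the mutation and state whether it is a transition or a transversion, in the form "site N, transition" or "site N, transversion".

Site 6 changes A→C. A is a purine and C is a pyrimidine, so this is a transversion.

site 6, transversion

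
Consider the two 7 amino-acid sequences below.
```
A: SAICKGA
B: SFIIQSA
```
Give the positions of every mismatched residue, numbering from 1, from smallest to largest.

Scanning 1-based: 2: A/F; 4: C/I; 5: K/Q; 6: G/S.

2, 4, 5, 6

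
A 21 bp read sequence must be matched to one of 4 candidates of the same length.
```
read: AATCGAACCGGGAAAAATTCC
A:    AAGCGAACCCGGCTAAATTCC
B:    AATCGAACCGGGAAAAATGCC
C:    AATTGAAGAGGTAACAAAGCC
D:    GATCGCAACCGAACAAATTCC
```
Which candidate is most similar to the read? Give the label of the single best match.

B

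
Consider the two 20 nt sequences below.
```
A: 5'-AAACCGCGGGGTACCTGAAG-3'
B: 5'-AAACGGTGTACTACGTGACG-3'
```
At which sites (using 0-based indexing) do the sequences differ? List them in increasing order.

4, 6, 8, 9, 10, 14, 18

Scanning 0-based: 4: C/G; 6: C/T; 8: G/T; 9: G/A; 10: G/C; 14: C/G; 18: A/C.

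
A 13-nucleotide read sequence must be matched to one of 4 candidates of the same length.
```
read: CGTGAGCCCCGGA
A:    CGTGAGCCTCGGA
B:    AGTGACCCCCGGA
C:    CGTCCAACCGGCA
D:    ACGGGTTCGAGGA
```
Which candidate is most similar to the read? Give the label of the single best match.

A differs at 1 base; B differs at 2 bases; C differs at 6 bases; D differs at 8 bases. The closest is A.

A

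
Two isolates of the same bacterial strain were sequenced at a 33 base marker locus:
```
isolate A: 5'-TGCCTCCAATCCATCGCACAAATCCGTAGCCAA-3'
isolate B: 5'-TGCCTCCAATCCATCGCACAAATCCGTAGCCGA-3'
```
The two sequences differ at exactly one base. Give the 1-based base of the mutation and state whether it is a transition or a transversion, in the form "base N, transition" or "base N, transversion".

Base 32 changes A→G. A is a purine and G is a purine, so this is a transition.

base 32, transition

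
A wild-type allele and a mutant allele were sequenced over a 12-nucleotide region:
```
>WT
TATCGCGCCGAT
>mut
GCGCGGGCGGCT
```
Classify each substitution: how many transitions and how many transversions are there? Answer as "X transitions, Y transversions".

0 transitions, 6 transversions

Transitions (purine↔purine or pyrimidine↔pyrimidine): none.
Transversions (purine↔pyrimidine): 1 T→G, 2 A→C, 3 T→G, 6 C→G, 9 C→G, 11 A→C.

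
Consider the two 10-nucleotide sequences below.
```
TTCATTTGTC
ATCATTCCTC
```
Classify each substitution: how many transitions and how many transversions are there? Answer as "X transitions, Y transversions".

1 transition, 2 transversions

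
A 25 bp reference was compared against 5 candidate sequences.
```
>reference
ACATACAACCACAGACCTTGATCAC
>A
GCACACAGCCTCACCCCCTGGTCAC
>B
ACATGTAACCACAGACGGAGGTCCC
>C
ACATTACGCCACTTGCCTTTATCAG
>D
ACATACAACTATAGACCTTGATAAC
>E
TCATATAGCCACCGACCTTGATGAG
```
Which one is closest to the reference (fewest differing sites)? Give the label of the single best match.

D

A differs at 8 sites; B differs at 7 sites; C differs at 9 sites; D differs at 3 sites; E differs at 6 sites. The closest is D.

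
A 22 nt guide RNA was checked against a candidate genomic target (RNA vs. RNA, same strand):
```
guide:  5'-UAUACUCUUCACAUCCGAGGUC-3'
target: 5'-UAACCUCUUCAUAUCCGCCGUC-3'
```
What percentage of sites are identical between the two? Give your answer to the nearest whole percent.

5 positions differ (3, 4, 12, 18, 19), so 17 of 22 match: 17/22 = 77.27%.

77%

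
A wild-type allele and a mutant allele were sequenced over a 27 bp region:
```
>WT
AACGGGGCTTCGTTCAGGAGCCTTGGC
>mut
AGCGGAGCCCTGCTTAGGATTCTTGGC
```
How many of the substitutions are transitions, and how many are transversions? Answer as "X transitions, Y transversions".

8 transitions, 1 transversion

Transitions (purine↔purine or pyrimidine↔pyrimidine): 2 A→G, 6 G→A, 9 T→C, 10 T→C, 11 C→T, 13 T→C, 15 C→T, 21 C→T.
Transversions (purine↔pyrimidine): 20 G→T.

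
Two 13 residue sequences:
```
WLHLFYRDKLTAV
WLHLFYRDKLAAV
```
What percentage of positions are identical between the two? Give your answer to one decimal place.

Mismatch at position 11 (1-based): 1 of 13.
Identical positions: 12/13 = 92.31% → 92.3%.

92.3%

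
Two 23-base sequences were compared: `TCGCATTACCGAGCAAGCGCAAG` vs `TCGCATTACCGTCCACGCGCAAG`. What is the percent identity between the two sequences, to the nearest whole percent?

87%

3 positions differ (12, 13, 16), so 20 of 23 match: 20/23 = 86.96%.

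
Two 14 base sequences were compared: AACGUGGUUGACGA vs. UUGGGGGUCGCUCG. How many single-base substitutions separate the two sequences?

9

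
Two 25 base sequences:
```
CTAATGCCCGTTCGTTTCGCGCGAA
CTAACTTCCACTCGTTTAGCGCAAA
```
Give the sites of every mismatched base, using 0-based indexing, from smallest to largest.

4, 5, 6, 9, 10, 17, 22

Scanning 0-based: 4: T/C; 5: G/T; 6: C/T; 9: G/A; 10: T/C; 17: C/A; 22: G/A.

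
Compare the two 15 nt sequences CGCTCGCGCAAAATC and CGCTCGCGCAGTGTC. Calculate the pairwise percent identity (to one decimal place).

80.0%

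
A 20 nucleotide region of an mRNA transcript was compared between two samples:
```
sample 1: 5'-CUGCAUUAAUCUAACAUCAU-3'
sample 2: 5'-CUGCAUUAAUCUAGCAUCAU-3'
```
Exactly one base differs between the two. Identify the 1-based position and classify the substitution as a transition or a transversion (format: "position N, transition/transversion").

position 14, transition

Position 14 changes A→G. A is a purine and G is a purine, so this is a transition.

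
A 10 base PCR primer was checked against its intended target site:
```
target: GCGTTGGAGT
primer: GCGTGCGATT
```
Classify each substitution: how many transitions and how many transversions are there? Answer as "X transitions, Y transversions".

Mismatches (1-based):
site 5: T→G (pyrimidine→purine, transversion)
site 6: G→C (purine→pyrimidine, transversion)
site 9: G→T (purine→pyrimidine, transversion)

0 transitions, 3 transversions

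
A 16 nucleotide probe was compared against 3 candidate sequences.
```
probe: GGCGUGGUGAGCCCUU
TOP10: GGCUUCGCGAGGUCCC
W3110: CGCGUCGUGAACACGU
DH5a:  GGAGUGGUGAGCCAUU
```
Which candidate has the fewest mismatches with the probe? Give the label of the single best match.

Hamming distances to probe — TOP10: 7; W3110: 5; DH5a: 2.
Smallest is DH5a with 2 mismatches.

DH5a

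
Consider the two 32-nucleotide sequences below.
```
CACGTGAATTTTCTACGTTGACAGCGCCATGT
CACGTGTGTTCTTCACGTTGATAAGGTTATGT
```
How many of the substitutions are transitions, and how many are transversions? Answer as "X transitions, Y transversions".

Transitions (purine↔purine or pyrimidine↔pyrimidine): 8 A→G, 11 T→C, 13 C→T, 14 T→C, 22 C→T, 24 G→A, 27 C→T, 28 C→T.
Transversions (purine↔pyrimidine): 7 A→T, 25 C→G.

8 transitions, 2 transversions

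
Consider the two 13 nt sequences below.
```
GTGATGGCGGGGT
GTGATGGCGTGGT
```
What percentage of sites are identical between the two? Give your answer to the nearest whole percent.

92%

1 position differs (10), so 12 of 13 match: 12/13 = 92.31%.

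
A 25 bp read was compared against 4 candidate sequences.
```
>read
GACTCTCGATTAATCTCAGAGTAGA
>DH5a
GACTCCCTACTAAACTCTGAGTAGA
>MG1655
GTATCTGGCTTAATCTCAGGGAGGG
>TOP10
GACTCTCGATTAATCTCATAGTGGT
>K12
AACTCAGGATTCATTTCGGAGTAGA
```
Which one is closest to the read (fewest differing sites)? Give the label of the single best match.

Hamming distances to read — DH5a: 5; MG1655: 8; TOP10: 3; K12: 6.
Smallest is TOP10 with 3 mismatches.

TOP10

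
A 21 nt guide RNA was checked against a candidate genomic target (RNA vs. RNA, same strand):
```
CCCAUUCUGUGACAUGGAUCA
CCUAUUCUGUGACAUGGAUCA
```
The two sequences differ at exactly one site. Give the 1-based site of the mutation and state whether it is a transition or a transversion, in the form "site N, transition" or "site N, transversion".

Site 3 changes C→U. C is a pyrimidine and U is a pyrimidine, so this is a transition.

site 3, transition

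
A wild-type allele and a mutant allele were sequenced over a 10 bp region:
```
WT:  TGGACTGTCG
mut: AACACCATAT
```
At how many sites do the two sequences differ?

The sequences differ at sites 1, 2, 3, 6, 7, 9, 10 (1-based) — 7 in total.

7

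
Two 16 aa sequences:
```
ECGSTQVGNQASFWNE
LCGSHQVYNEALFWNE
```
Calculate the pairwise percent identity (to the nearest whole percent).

Mismatches at positions 1, 5, 8, 10, 12 (1-based): 5 of 16.
Identical positions: 11/16 = 68.75% → 69%.

69%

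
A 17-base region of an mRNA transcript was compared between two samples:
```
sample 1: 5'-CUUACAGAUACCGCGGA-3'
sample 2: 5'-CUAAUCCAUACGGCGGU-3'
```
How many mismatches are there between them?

6

Comparing position by position, 6 sites differ: 3 (U/A), 5 (C/U), 6 (A/C), 7 (G/C), 12 (C/G), 17 (A/U).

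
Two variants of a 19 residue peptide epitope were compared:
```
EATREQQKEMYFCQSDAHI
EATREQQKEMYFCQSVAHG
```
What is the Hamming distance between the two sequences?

2

Mismatches (1-based): residue 16: D→V; residue 19: I→G.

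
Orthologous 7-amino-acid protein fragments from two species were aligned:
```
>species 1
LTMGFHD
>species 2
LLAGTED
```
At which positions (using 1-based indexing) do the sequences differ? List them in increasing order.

2, 3, 5, 6

Scanning 1-based: 2: T/L; 3: M/A; 5: F/T; 6: H/E.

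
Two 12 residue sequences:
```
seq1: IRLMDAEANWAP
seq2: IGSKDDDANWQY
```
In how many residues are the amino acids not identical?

The sequences differ at residues 2, 3, 4, 6, 7, 11, 12 (1-based) — 7 in total.

7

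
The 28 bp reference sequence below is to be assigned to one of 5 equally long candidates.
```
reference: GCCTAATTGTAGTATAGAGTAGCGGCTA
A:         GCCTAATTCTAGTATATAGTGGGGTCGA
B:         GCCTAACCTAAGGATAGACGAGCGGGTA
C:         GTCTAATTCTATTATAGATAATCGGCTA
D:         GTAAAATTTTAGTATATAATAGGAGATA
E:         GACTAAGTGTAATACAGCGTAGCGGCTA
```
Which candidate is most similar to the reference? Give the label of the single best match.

E

A differs at 6 positions; B differs at 8 positions; C differs at 6 positions; D differs at 9 positions; E differs at 5 positions. The closest is E.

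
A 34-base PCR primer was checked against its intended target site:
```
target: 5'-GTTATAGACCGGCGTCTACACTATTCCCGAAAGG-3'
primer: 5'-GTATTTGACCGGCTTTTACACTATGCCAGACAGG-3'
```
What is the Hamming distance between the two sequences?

8

Comparing position by position, 8 positions differ: 3 (T/A), 4 (A/T), 6 (A/T), 14 (G/T), 16 (C/T), 25 (T/G), 28 (C/A), 31 (A/C).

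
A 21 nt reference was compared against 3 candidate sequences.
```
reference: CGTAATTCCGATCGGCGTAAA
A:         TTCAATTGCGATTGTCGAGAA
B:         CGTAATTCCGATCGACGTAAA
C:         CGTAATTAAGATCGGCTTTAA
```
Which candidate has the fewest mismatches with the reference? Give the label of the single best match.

B

A differs at 8 positions; B differs at 1 position; C differs at 4 positions. The closest is B.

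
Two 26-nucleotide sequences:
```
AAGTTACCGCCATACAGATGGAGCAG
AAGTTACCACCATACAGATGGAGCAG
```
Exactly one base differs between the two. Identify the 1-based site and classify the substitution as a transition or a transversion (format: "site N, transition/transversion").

site 9, transition

The sequences differ only at site 9: G→A (purine→purine), a transition.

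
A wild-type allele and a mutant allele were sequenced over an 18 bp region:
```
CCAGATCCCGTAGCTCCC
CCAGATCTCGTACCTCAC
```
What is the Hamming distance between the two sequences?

Comparing position by position, 3 sites differ: 8 (C/T), 13 (G/C), 17 (C/A).

3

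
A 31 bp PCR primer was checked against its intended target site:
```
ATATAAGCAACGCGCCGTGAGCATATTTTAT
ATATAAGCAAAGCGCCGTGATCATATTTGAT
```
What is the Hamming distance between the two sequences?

Mismatches (1-based): base 11: C→A; base 21: G→T; base 29: T→G.

3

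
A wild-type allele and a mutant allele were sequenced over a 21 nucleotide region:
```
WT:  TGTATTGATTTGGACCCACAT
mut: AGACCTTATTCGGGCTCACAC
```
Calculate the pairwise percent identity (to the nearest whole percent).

57%

9 positions differ (1, 3, 4, 5, 7, 11, 14, 16, 21), so 12 of 21 match: 12/21 = 57.14%.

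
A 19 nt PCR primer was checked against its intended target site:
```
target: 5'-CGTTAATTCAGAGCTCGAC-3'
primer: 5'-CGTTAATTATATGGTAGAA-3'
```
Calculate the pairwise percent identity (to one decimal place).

Mismatches at positions 9, 10, 11, 12, 14, 16, 19 (1-based): 7 of 19.
Identical positions: 12/19 = 63.16% → 63.2%.

63.2%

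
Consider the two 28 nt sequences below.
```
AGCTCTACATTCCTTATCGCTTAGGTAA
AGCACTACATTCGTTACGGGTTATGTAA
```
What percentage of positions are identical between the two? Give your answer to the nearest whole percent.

79%

6 positions differ (4, 13, 17, 18, 20, 24), so 22 of 28 match: 22/28 = 78.57%.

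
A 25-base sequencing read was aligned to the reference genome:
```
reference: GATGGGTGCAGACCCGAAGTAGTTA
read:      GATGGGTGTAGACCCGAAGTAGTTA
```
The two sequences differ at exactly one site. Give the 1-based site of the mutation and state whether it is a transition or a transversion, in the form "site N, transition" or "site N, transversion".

site 9, transition

The sequences differ only at site 9: C→T (pyrimidine→pyrimidine), a transition.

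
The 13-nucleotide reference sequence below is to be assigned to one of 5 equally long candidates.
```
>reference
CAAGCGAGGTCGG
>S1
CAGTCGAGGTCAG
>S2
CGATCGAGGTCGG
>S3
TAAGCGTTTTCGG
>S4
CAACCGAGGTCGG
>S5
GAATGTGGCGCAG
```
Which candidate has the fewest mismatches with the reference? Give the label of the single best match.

S4

Hamming distances to reference — S1: 3; S2: 2; S3: 4; S4: 1; S5: 8.
Smallest is S4 with 1 mismatch.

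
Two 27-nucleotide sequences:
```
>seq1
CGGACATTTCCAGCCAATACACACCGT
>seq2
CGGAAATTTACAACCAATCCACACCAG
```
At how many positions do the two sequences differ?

6

Mismatches (1-based): position 5: C→A; position 10: C→A; position 13: G→A; position 19: A→C; position 26: G→A; position 27: T→G.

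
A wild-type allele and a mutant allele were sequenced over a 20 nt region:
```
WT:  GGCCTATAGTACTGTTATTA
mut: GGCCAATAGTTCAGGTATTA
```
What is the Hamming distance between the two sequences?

4

Mismatches (1-based): position 5: T→A; position 11: A→T; position 13: T→A; position 15: T→G.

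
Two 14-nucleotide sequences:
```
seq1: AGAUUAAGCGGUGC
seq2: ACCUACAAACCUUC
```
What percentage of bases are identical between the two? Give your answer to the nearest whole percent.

Mismatches at positions 2, 3, 5, 6, 8, 9, 10, 11, 13 (1-based): 9 of 14.
Identical positions: 5/14 = 35.71% → 36%.

36%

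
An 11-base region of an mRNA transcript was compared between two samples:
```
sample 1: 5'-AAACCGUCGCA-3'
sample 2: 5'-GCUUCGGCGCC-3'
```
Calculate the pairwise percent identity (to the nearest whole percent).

45%

Mismatches at positions 1, 2, 3, 4, 7, 11 (1-based): 6 of 11.
Identical positions: 5/11 = 45.45% → 45%.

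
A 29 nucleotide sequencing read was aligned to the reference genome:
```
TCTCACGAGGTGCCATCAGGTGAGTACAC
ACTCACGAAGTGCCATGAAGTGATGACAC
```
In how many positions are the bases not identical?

6

The sequences differ at positions 1, 9, 17, 19, 24, 25 (1-based) — 6 in total.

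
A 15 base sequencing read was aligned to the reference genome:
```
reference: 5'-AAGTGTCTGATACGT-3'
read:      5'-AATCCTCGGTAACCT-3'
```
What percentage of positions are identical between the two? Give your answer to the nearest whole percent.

7 positions differ (3, 4, 5, 8, 10, 11, 14), so 8 of 15 match: 8/15 = 53.33%.

53%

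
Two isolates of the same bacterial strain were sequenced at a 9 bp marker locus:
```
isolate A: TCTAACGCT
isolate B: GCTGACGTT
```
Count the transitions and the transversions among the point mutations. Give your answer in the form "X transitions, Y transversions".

Transitions (purine↔purine or pyrimidine↔pyrimidine): 4 A→G, 8 C→T.
Transversions (purine↔pyrimidine): 1 T→G.

2 transitions, 1 transversion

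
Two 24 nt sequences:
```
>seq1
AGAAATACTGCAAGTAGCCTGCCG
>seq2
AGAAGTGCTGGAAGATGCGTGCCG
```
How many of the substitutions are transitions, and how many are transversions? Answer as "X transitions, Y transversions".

2 transitions, 4 transversions

Transitions (purine↔purine or pyrimidine↔pyrimidine): 5 A→G, 7 A→G.
Transversions (purine↔pyrimidine): 11 C→G, 15 T→A, 16 A→T, 19 C→G.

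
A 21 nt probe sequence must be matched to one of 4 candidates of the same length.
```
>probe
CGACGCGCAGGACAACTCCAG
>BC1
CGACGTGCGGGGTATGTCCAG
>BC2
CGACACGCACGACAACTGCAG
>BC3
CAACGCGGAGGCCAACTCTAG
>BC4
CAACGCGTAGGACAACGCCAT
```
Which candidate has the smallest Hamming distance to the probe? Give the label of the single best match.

BC2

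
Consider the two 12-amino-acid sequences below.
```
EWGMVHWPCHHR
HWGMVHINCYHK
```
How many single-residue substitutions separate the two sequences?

The sequences differ at residues 1, 7, 8, 10, 12 (1-based) — 5 in total.

5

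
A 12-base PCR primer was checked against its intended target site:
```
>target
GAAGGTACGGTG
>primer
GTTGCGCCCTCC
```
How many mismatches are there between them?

9

The sequences differ at bases 2, 3, 5, 6, 7, 9, 10, 11, 12 (1-based) — 9 in total.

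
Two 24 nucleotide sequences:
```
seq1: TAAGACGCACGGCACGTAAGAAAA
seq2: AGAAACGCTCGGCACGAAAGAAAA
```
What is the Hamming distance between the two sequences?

Comparing position by position, 5 sites differ: 1 (T/A), 2 (A/G), 4 (G/A), 9 (A/T), 17 (T/A).

5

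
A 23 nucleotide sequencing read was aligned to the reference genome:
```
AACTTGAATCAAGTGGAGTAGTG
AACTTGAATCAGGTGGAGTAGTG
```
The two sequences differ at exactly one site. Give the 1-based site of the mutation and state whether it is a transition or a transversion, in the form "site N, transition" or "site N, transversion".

The sequences differ only at site 12: A→G (purine→purine), a transition.

site 12, transition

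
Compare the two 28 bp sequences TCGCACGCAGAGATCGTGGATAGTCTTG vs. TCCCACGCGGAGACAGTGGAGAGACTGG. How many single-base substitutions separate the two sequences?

Comparing position by position, 7 bases differ: 3 (G/C), 9 (A/G), 14 (T/C), 15 (C/A), 21 (T/G), 24 (T/A), 27 (T/G).

7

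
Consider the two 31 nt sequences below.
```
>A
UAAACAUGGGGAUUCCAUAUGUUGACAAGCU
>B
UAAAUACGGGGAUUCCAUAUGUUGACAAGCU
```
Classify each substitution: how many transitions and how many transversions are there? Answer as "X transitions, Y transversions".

Mismatches (1-based):
position 5: C→U (pyrimidine→pyrimidine, transition)
position 7: U→C (pyrimidine→pyrimidine, transition)

2 transitions, 0 transversions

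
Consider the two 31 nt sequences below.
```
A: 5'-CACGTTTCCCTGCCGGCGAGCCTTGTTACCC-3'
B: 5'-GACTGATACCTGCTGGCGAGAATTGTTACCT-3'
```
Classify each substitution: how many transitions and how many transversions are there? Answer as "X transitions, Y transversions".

2 transitions, 7 transversions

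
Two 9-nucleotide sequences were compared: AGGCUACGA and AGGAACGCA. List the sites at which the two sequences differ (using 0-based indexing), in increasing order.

3, 4, 5, 6, 7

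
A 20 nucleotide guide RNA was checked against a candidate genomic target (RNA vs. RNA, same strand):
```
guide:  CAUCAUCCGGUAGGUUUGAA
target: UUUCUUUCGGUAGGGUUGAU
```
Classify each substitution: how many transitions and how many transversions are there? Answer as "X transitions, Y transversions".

2 transitions, 4 transversions

Mismatches (1-based):
site 1: C→U (pyrimidine→pyrimidine, transition)
site 2: A→U (purine→pyrimidine, transversion)
site 5: A→U (purine→pyrimidine, transversion)
site 7: C→U (pyrimidine→pyrimidine, transition)
site 15: U→G (pyrimidine→purine, transversion)
site 20: A→U (purine→pyrimidine, transversion)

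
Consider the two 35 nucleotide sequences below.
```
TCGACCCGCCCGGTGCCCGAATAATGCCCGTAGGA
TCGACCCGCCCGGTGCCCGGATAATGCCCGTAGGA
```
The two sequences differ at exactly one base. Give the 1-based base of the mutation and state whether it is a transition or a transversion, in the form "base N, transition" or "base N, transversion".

base 20, transition

Base 20 changes A→G. A is a purine and G is a purine, so this is a transition.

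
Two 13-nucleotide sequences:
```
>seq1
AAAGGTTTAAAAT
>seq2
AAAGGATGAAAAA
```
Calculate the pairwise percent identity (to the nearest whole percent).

77%

3 positions differ (6, 8, 13), so 10 of 13 match: 10/13 = 76.92%.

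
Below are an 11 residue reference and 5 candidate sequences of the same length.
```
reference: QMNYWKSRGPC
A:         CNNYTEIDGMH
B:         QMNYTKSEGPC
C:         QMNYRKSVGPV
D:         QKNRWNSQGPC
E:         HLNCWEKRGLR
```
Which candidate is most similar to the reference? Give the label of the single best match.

B

Hamming distances to reference — A: 8; B: 2; C: 3; D: 4; E: 7.
Smallest is B with 2 mismatches.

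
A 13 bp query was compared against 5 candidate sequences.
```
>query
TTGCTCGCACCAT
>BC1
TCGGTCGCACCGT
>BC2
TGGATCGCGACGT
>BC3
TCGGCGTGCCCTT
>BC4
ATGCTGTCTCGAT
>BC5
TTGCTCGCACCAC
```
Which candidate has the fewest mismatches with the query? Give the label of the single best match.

Hamming distances to query — BC1: 3; BC2: 5; BC3: 8; BC4: 5; BC5: 1.
Smallest is BC5 with 1 mismatch.

BC5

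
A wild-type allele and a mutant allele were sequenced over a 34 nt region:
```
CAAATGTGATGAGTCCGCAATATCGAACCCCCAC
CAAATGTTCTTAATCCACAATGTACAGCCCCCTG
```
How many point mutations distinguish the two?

11

Comparing position by position, 11 sites differ: 8 (G/T), 9 (A/C), 11 (G/T), 13 (G/A), 17 (G/A), 22 (A/G), 24 (C/A), 25 (G/C), 27 (A/G), 33 (A/T), 34 (C/G).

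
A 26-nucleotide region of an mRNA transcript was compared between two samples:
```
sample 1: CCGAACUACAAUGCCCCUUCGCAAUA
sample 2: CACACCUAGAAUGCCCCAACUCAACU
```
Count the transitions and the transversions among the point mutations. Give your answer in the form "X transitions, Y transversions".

1 transition, 8 transversions

Mismatches (1-based):
position 2: C→A (pyrimidine→purine, transversion)
position 3: G→C (purine→pyrimidine, transversion)
position 5: A→C (purine→pyrimidine, transversion)
position 9: C→G (pyrimidine→purine, transversion)
position 18: U→A (pyrimidine→purine, transversion)
position 19: U→A (pyrimidine→purine, transversion)
position 21: G→U (purine→pyrimidine, transversion)
position 25: U→C (pyrimidine→pyrimidine, transition)
position 26: A→U (purine→pyrimidine, transversion)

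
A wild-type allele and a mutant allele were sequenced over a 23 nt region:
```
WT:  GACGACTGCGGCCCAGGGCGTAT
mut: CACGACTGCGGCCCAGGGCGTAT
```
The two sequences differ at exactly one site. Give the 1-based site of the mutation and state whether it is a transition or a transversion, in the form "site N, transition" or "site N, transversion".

The sequences differ only at site 1: G→C (purine→pyrimidine), a transversion.

site 1, transversion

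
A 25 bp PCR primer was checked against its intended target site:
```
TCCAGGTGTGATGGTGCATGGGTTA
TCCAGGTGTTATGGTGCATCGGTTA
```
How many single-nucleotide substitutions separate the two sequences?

Comparing position by position, 2 bases differ: 10 (G/T), 20 (G/C).

2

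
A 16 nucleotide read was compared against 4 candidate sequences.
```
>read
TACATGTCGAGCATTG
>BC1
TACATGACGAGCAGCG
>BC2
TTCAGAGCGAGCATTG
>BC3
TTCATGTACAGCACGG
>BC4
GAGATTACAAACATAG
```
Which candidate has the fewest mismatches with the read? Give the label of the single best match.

BC1

Hamming distances to read — BC1: 3; BC2: 4; BC3: 5; BC4: 7.
Smallest is BC1 with 3 mismatches.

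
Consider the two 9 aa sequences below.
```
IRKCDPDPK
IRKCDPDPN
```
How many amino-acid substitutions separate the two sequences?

1

The sequences differ at residues 9 (1-based) — 1 in total.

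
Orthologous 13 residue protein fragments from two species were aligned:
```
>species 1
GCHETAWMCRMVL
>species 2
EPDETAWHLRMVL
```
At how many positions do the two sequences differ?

5

The sequences differ at positions 1, 2, 3, 8, 9 (1-based) — 5 in total.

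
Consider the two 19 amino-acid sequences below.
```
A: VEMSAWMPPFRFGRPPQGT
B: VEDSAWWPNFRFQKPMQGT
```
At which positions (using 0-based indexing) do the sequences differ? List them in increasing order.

2, 6, 8, 12, 13, 15

Scanning 0-based: 2: M/D; 6: M/W; 8: P/N; 12: G/Q; 13: R/K; 15: P/M.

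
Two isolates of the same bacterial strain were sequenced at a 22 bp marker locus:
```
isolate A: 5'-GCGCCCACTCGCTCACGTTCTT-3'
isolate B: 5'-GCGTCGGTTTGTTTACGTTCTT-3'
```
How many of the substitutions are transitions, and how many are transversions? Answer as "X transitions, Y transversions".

Mismatches (1-based):
base 4: C→T (pyrimidine→pyrimidine, transition)
base 6: C→G (pyrimidine→purine, transversion)
base 7: A→G (purine→purine, transition)
base 8: C→T (pyrimidine→pyrimidine, transition)
base 10: C→T (pyrimidine→pyrimidine, transition)
base 12: C→T (pyrimidine→pyrimidine, transition)
base 14: C→T (pyrimidine→pyrimidine, transition)

6 transitions, 1 transversion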